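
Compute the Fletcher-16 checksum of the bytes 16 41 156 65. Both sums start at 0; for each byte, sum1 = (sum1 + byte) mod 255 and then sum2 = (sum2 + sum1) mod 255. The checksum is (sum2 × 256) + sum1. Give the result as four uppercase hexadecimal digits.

Running sums (mod 255):
  after byte 0 (16): sum1=16, sum2=16
  after byte 1 (41): sum1=57, sum2=73
  after byte 2 (156): sum1=213, sum2=31
  after byte 3 (65): sum1=23, sum2=54
Checksum = sum2·256 + sum1 = 54·256 + 23 = 13847 = 0x3617.

3617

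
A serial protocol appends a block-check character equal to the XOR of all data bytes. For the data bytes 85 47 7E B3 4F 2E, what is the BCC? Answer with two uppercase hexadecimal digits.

6E

XOR the bytes together:
  start with 0x85
  0x85 ⊕ 0x47 = 0xC2
  0xC2 ⊕ 0x7E = 0xBC
  0xBC ⊕ 0xB3 = 0x0F
  0x0F ⊕ 0x4F = 0x40
  0x40 ⊕ 0x2E = 0x6E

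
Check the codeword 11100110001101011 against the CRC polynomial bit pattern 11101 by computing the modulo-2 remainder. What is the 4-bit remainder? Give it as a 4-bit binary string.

Modulo-2 division of 11100110001101011 by 11101:
  pos 0: 11100 XOR 11101 = 00001
  pos 4: 11100 XOR 11101 = 00001
  pos 8: 10110 XOR 11101 = 01011
  pos 9: 10111 XOR 11101 = 01010
  pos 10: 10100 XOR 11101 = 01001
  pos 11: 10011 XOR 11101 = 01110
  pos 12: 11101 XOR 11101 = 00000
Remainder = 0000 (zero — the frame passes the CRC check).

0000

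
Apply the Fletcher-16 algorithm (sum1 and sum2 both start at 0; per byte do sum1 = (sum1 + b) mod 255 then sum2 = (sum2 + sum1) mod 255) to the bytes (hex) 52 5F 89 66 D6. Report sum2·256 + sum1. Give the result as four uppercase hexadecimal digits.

Running sums (mod 255):
  after byte 0 (52): sum1=82, sum2=82
  after byte 1 (5F): sum1=177, sum2=4
  after byte 2 (89): sum1=59, sum2=63
  after byte 3 (66): sum1=161, sum2=224
  after byte 4 (D6): sum1=120, sum2=89
Checksum = sum2·256 + sum1 = 89·256 + 120 = 22904 = 0x5978.

5978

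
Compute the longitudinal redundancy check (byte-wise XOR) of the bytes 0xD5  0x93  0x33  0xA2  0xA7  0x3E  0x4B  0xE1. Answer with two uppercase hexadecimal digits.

E4

XOR the bytes together:
  start with 0xD5
  0xD5 ⊕ 0x93 = 0x46
  0x46 ⊕ 0x33 = 0x75
  0x75 ⊕ 0xA2 = 0xD7
  0xD7 ⊕ 0xA7 = 0x70
  0x70 ⊕ 0x3E = 0x4E
  0x4E ⊕ 0x4B = 0x05
  0x05 ⊕ 0xE1 = 0xE4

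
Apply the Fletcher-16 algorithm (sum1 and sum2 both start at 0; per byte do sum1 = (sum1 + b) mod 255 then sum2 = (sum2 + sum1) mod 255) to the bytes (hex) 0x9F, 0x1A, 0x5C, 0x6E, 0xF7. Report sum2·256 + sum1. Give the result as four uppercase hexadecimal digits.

707C

Running sums (mod 255):
  after byte 0 (0x9F): sum1=159, sum2=159
  after byte 1 (0x1A): sum1=185, sum2=89
  after byte 2 (0x5C): sum1=22, sum2=111
  after byte 3 (0x6E): sum1=132, sum2=243
  after byte 4 (0xF7): sum1=124, sum2=112
Checksum = sum2·256 + sum1 = 112·256 + 124 = 28796 = 0x707C.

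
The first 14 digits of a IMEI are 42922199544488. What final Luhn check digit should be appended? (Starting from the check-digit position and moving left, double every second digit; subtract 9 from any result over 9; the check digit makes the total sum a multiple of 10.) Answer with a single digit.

7

Partial digits right→left: 8 8 4 4 4 5 9 9 1 2 2 9 2 4
Double every second digit counting from the check-digit position (so the 1st, 3rd, 5th, ... of the partial from the right).
  doubled (with −9 where >9): 7 8 8 9 2 4 4 → sum 42
  kept as-is: 8 4 5 9 2 9 4 → sum 41
Total = 42 + 41 = 83.
Check digit = (10 − (83 mod 10)) mod 10 = 7.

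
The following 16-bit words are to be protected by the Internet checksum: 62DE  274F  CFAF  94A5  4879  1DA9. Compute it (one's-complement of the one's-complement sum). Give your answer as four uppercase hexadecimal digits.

One's-complement addition (fold any carry out of bit 15 back into bit 0):
  0x62DE + 0x274F = 0x08A2D
  0x8A2D + 0xCFAF = 0x159DC → wrap carry → 0x59DD
  0x59DD + 0x94A5 = 0x0EE82
  0xEE82 + 0x4879 = 0x136FB → wrap carry → 0x36FC
  0x36FC + 0x1DA9 = 0x054A5
One's-complement sum = 0x54A5.
Checksum = ~0x54A5 & 0xFFFF = 0xAB5A.

AB5A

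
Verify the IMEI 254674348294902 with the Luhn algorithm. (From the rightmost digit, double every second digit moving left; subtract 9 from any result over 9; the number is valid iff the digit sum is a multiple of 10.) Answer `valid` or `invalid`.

invalid

From the right, keep odd positions and double even positions (subtract 9 from any doubled value over 9):
  doubled (positions 2,4,...): 0 8 4 8 8 3 1 → sum 32
  kept (positions 1,3,...): 2 9 9 8 3 7 4 2 → sum 44
Total = 76.
76 mod 10 = 6, so the number is invalid.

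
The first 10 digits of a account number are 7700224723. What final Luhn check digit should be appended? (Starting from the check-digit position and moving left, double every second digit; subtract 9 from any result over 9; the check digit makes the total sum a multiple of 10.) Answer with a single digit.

Partial digits right→left: 3 2 7 4 2 2 0 0 7 7
Double every second digit counting from the check-digit position (so the 1st, 3rd, 5th, ... of the partial from the right).
  doubled (with −9 where >9): 6 5 4 0 5 → sum 20
  kept as-is: 2 4 2 0 7 → sum 15
Total = 20 + 15 = 35.
Check digit = (10 − (35 mod 10)) mod 10 = 5.

5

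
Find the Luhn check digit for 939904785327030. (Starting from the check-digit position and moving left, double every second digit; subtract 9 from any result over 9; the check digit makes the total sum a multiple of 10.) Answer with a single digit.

Partial digits right→left: 0 3 0 7 2 3 5 8 7 4 0 9 9 3 9
Double every second digit counting from the check-digit position (so the 1st, 3rd, 5th, ... of the partial from the right).
  doubled (with −9 where >9): 0 0 4 1 5 0 9 9 → sum 28
  kept as-is: 3 7 3 8 4 9 3 → sum 37
Total = 28 + 37 = 65.
Check digit = (10 − (65 mod 10)) mod 10 = 5.

5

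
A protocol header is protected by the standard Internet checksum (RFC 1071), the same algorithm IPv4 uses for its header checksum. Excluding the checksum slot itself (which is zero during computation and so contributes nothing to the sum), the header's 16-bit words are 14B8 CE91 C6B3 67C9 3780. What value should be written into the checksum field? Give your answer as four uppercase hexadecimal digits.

B6B8

One's-complement addition (fold any carry out of bit 15 back into bit 0):
  0x14B8 + 0xCE91 = 0x0E349
  0xE349 + 0xC6B3 = 0x1A9FC → wrap carry → 0xA9FD
  0xA9FD + 0x67C9 = 0x111C6 → wrap carry → 0x11C7
  0x11C7 + 0x3780 = 0x04947
One's-complement sum = 0x4947.
Checksum = ~0x4947 & 0xFFFF = 0xB6B8.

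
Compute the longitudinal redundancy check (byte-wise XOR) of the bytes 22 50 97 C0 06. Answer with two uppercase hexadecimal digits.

XOR the bytes together:
  start with 0x22
  0x22 ⊕ 0x50 = 0x72
  0x72 ⊕ 0x97 = 0xE5
  0xE5 ⊕ 0xC0 = 0x25
  0x25 ⊕ 0x06 = 0x23

23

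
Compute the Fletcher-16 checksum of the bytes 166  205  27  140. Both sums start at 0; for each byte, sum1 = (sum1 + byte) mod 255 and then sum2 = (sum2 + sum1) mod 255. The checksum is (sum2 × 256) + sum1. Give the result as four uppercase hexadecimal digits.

Running sums (mod 255):
  after byte 0 (166): sum1=166, sum2=166
  after byte 1 (205): sum1=116, sum2=27
  after byte 2 (27): sum1=143, sum2=170
  after byte 3 (140): sum1=28, sum2=198
Checksum = sum2·256 + sum1 = 198·256 + 28 = 50716 = 0xC61C.

C61C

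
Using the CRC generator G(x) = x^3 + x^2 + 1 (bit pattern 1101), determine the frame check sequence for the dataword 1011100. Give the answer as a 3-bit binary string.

Append 3 zeros: 1011100000. Divide by 1101 (XOR where the leading bit is 1):
  pos 0: 1011 XOR 1101 = 0110
  pos 1: 1101 XOR 1101 = 0000
Remainder (last 3 bits) = 000. This is the CRC / FCS.

000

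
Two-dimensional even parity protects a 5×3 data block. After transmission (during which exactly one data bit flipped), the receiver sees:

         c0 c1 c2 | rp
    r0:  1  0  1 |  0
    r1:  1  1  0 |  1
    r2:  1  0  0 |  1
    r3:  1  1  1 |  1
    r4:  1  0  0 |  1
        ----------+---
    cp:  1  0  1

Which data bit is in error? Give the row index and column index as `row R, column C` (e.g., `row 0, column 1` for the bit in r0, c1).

Recompute each row's even parity and compare to rp:
  r0: data parity 0, sent rp 0 → ok
  r1: data parity 0, sent rp 1 → mismatch
  r2: data parity 1, sent rp 1 → ok
  r3: data parity 1, sent rp 1 → ok
  r4: data parity 1, sent rp 1 → ok
Recompute each column's even parity and compare to cp:
  c0: data parity 1, sent cp 1 → ok
  c1: data parity 0, sent cp 0 → ok
  c2: data parity 0, sent cp 1 → mismatch
Exactly one row (r1) and one column (c2) fail → the flipped bit is at their intersection.

row 1, column 2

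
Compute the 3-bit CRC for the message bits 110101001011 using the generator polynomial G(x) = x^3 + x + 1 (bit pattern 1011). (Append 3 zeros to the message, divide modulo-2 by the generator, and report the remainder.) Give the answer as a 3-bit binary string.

Append 3 zeros: 110101001011000. Divide by 1011 (XOR where the leading bit is 1):
  pos 0: 1101 XOR 1011 = 0110
  pos 1: 1100 XOR 1011 = 0111
  pos 2: 1111 XOR 1011 = 0100
  pos 3: 1000 XOR 1011 = 0011
  pos 5: 1101 XOR 1011 = 0110
  pos 6: 1100 XOR 1011 = 0111
  pos 7: 1111 XOR 1011 = 0100
  pos 8: 1001 XOR 1011 = 0010
  pos 10: 1000 XOR 1011 = 0011
Remainder (last 3 bits) = 110. This is the CRC / FCS.

110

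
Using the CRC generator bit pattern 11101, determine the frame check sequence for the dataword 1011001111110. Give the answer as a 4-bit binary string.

1101

Append 4 zeros: 10110011111100000. Divide by 11101 (XOR where the leading bit is 1):
  pos 0: 10110 XOR 11101 = 01011
  pos 1: 10110 XOR 11101 = 01011
  pos 2: 10111 XOR 11101 = 01010
  pos 3: 10101 XOR 11101 = 01000
  pos 4: 10001 XOR 11101 = 01100
  pos 5: 11001 XOR 11101 = 00100
  pos 7: 10011 XOR 11101 = 01110
  pos 8: 11100 XOR 11101 = 00001
  pos 12: 10000 XOR 11101 = 01101
Remainder (last 4 bits) = 1101. This is the CRC / FCS.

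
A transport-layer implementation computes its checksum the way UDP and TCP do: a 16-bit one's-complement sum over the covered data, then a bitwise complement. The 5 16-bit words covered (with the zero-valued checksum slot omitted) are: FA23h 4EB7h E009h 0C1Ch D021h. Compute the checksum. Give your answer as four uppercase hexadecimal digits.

One's-complement addition (fold any carry out of bit 15 back into bit 0):
  0xFA23 + 0x4EB7 = 0x148DA → wrap carry → 0x48DB
  0x48DB + 0xE009 = 0x128E4 → wrap carry → 0x28E5
  0x28E5 + 0x0C1C = 0x03501
  0x3501 + 0xD021 = 0x10522 → wrap carry → 0x0523
One's-complement sum = 0x0523.
Checksum = ~0x0523 & 0xFFFF = 0xFADC.

FADC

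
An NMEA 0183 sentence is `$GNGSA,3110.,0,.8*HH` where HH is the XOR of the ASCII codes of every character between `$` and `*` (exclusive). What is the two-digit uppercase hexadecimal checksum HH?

XOR the ASCII codes of the payload characters:
  'G' = 0x47 → acc = 0x47
  'N' = 0x4E → acc = 0x09
  'G' = 0x47 → acc = 0x4E
  'S' = 0x53 → acc = 0x1D
  'A' = 0x41 → acc = 0x5C
  ',' = 0x2C → acc = 0x70
  '3' = 0x33 → acc = 0x43
  '1' = 0x31 → acc = 0x72
  '1' = 0x31 → acc = 0x43
  '0' = 0x30 → acc = 0x73
  '.' = 0x2E → acc = 0x5D
  ',' = 0x2C → acc = 0x71
  '0' = 0x30 → acc = 0x41
  ',' = 0x2C → acc = 0x6D
  '.' = 0x2E → acc = 0x43
  '8' = 0x38 → acc = 0x7B
Checksum = 0x7B.

7B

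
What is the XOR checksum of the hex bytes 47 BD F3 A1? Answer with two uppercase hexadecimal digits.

XOR the bytes together:
  start with 0x47
  0x47 ⊕ 0xBD = 0xFA
  0xFA ⊕ 0xF3 = 0x09
  0x09 ⊕ 0xA1 = 0xA8

A8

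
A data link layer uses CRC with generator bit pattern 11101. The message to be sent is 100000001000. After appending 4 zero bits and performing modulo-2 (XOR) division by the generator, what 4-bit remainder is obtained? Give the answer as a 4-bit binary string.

Append 4 zeros: 1000000010000000. Divide by 11101 (XOR where the leading bit is 1):
  pos 0: 10000 XOR 11101 = 01101
  pos 1: 11010 XOR 11101 = 00111
  pos 3: 11100 XOR 11101 = 00001
  pos 7: 11000 XOR 11101 = 00101
  pos 9: 10100 XOR 11101 = 01001
  pos 10: 10010 XOR 11101 = 01111
  pos 11: 11110 XOR 11101 = 00011
Remainder (last 4 bits) = 0011. This is the CRC / FCS.

0011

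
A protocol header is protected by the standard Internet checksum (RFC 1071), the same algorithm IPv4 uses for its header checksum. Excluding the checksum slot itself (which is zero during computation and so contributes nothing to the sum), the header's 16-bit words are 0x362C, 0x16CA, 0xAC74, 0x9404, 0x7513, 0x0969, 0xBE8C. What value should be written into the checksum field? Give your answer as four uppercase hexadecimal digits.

3587

One's-complement addition (fold any carry out of bit 15 back into bit 0):
  0x362C + 0x16CA = 0x04CF6
  0x4CF6 + 0xAC74 = 0x0F96A
  0xF96A + 0x9404 = 0x18D6E → wrap carry → 0x8D6F
  0x8D6F + 0x7513 = 0x10282 → wrap carry → 0x0283
  0x0283 + 0x0969 = 0x00BEC
  0x0BEC + 0xBE8C = 0x0CA78
One's-complement sum = 0xCA78.
Checksum = ~0xCA78 & 0xFFFF = 0x3587.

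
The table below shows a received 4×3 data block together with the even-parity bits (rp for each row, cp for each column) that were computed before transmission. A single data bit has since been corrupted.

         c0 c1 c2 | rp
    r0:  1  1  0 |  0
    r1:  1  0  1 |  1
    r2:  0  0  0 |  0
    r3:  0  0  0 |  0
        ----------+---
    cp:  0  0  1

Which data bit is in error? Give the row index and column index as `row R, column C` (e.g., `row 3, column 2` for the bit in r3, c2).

row 1, column 1

Recompute each row's even parity and compare to rp:
  r0: data parity 0, sent rp 0 → ok
  r1: data parity 0, sent rp 1 → mismatch
  r2: data parity 0, sent rp 0 → ok
  r3: data parity 0, sent rp 0 → ok
Recompute each column's even parity and compare to cp:
  c0: data parity 0, sent cp 0 → ok
  c1: data parity 1, sent cp 0 → mismatch
  c2: data parity 1, sent cp 1 → ok
Exactly one row (r1) and one column (c1) fail → the flipped bit is at their intersection.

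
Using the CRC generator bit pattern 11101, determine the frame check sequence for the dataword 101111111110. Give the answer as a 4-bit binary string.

0000

Append 4 zeros: 1011111111100000. Divide by 11101 (XOR where the leading bit is 1):
  pos 0: 10111 XOR 11101 = 01010
  pos 1: 10101 XOR 11101 = 01000
  pos 2: 10001 XOR 11101 = 01100
  pos 3: 11001 XOR 11101 = 00100
  pos 5: 10011 XOR 11101 = 01110
  pos 6: 11101 XOR 11101 = 00000
Remainder (last 4 bits) = 0000. This is the CRC / FCS.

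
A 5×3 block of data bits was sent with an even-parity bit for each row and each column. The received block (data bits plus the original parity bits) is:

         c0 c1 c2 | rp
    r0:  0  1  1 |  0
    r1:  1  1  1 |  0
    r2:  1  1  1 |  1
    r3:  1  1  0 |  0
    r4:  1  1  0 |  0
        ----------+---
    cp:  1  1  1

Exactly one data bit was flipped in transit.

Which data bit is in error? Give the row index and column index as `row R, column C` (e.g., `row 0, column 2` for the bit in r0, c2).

row 1, column 0

Recompute each row's even parity and compare to rp:
  r0: data parity 0, sent rp 0 → ok
  r1: data parity 1, sent rp 0 → mismatch
  r2: data parity 1, sent rp 1 → ok
  r3: data parity 0, sent rp 0 → ok
  r4: data parity 0, sent rp 0 → ok
Recompute each column's even parity and compare to cp:
  c0: data parity 0, sent cp 1 → mismatch
  c1: data parity 1, sent cp 1 → ok
  c2: data parity 1, sent cp 1 → ok
Exactly one row (r1) and one column (c0) fail → the flipped bit is at their intersection.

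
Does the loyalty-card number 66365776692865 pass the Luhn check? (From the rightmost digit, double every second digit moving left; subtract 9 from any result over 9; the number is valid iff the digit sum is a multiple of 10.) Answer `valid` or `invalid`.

invalid

From the right, keep odd positions and double even positions (subtract 9 from any doubled value over 9):
  doubled (positions 2,4,...): 3 4 3 5 1 6 3 → sum 25
  kept (positions 1,3,...): 5 8 9 6 7 6 6 → sum 47
Total = 72.
72 mod 10 = 2, so the number is invalid.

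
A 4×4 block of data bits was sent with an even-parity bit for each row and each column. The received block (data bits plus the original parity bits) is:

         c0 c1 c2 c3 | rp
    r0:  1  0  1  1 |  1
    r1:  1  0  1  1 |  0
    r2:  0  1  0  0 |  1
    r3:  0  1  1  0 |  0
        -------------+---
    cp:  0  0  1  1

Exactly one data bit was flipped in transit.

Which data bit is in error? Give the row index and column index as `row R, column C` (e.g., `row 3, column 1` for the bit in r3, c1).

row 1, column 3

Recompute each row's even parity and compare to rp:
  r0: data parity 1, sent rp 1 → ok
  r1: data parity 1, sent rp 0 → mismatch
  r2: data parity 1, sent rp 1 → ok
  r3: data parity 0, sent rp 0 → ok
Recompute each column's even parity and compare to cp:
  c0: data parity 0, sent cp 0 → ok
  c1: data parity 0, sent cp 0 → ok
  c2: data parity 1, sent cp 1 → ok
  c3: data parity 0, sent cp 1 → mismatch
Exactly one row (r1) and one column (c3) fail → the flipped bit is at their intersection.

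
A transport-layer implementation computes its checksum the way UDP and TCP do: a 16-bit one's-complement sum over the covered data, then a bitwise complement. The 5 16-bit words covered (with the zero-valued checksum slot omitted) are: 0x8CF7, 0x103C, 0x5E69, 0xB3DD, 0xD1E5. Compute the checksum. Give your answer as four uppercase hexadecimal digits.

One's-complement addition (fold any carry out of bit 15 back into bit 0):
  0x8CF7 + 0x103C = 0x09D33
  0x9D33 + 0x5E69 = 0x0FB9C
  0xFB9C + 0xB3DD = 0x1AF79 → wrap carry → 0xAF7A
  0xAF7A + 0xD1E5 = 0x1815F → wrap carry → 0x8160
One's-complement sum = 0x8160.
Checksum = ~0x8160 & 0xFFFF = 0x7E9F.

7E9F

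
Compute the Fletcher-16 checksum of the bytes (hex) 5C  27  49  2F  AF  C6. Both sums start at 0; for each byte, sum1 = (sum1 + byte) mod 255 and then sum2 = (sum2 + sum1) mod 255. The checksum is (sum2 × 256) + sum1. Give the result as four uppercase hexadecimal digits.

Running sums (mod 255):
  after byte 0 (5C): sum1=92, sum2=92
  after byte 1 (27): sum1=131, sum2=223
  after byte 2 (49): sum1=204, sum2=172
  after byte 3 (2F): sum1=251, sum2=168
  after byte 4 (AF): sum1=171, sum2=84
  after byte 5 (C6): sum1=114, sum2=198
Checksum = sum2·256 + sum1 = 198·256 + 114 = 50802 = 0xC672.

C672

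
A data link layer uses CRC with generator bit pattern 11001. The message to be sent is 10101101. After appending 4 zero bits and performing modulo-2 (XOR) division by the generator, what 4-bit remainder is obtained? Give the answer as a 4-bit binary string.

Append 4 zeros: 101011010000. Divide by 11001 (XOR where the leading bit is 1):
  pos 0: 10101 XOR 11001 = 01100
  pos 1: 11001 XOR 11001 = 00000
  pos 7: 10000 XOR 11001 = 01001
Remainder (last 4 bits) = 1001. This is the CRC / FCS.

1001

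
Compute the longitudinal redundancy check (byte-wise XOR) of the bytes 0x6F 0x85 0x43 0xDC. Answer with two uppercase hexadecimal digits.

75

XOR the bytes together:
  start with 0x6F
  0x6F ⊕ 0x85 = 0xEA
  0xEA ⊕ 0x43 = 0xA9
  0xA9 ⊕ 0xDC = 0x75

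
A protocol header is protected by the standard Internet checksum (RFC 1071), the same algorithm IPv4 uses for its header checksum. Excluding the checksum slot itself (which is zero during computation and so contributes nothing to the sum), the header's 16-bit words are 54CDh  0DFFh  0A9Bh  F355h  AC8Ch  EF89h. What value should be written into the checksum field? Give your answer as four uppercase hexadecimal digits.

032C

One's-complement addition (fold any carry out of bit 15 back into bit 0):
  0x54CD + 0x0DFF = 0x062CC
  0x62CC + 0x0A9B = 0x06D67
  0x6D67 + 0xF355 = 0x160BC → wrap carry → 0x60BD
  0x60BD + 0xAC8C = 0x10D49 → wrap carry → 0x0D4A
  0x0D4A + 0xEF89 = 0x0FCD3
One's-complement sum = 0xFCD3.
Checksum = ~0xFCD3 & 0xFFFF = 0x032C.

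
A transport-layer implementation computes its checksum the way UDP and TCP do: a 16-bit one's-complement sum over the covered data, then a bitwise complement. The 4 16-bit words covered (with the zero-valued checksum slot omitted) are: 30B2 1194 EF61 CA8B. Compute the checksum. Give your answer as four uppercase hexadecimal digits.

One's-complement addition (fold any carry out of bit 15 back into bit 0):
  0x30B2 + 0x1194 = 0x04246
  0x4246 + 0xEF61 = 0x131A7 → wrap carry → 0x31A8
  0x31A8 + 0xCA8B = 0x0FC33
One's-complement sum = 0xFC33.
Checksum = ~0xFC33 & 0xFFFF = 0x03CC.

03CC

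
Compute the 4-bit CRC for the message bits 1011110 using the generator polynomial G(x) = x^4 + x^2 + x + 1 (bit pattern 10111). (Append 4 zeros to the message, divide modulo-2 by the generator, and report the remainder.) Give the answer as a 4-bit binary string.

Append 4 zeros: 10111100000. Divide by 10111 (XOR where the leading bit is 1):
  pos 0: 10111 XOR 10111 = 00000
  pos 5: 10000 XOR 10111 = 00111
Remainder (last 4 bits) = 1110. This is the CRC / FCS.

1110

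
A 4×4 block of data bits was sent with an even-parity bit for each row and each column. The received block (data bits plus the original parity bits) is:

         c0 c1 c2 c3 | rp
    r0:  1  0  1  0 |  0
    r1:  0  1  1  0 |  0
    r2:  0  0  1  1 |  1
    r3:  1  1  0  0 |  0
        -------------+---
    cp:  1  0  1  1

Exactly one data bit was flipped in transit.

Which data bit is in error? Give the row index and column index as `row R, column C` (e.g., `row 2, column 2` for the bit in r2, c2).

row 2, column 0

Recompute each row's even parity and compare to rp:
  r0: data parity 0, sent rp 0 → ok
  r1: data parity 0, sent rp 0 → ok
  r2: data parity 0, sent rp 1 → mismatch
  r3: data parity 0, sent rp 0 → ok
Recompute each column's even parity and compare to cp:
  c0: data parity 0, sent cp 1 → mismatch
  c1: data parity 0, sent cp 0 → ok
  c2: data parity 1, sent cp 1 → ok
  c3: data parity 1, sent cp 1 → ok
Exactly one row (r2) and one column (c0) fail → the flipped bit is at their intersection.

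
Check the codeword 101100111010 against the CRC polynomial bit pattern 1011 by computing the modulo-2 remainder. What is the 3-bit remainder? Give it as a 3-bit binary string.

Modulo-2 division of 101100111010 by 1011:
  pos 0: 1011 XOR 1011 = 0000
  pos 6: 1110 XOR 1011 = 0101
  pos 7: 1011 XOR 1011 = 0000
Remainder = 000 (zero — the frame passes the CRC check).

000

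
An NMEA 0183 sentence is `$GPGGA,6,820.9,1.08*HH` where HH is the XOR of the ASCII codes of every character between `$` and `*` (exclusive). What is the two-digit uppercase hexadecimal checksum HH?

76

XOR the ASCII codes of the payload characters:
  'G' = 0x47 → acc = 0x47
  'P' = 0x50 → acc = 0x17
  'G' = 0x47 → acc = 0x50
  'G' = 0x47 → acc = 0x17
  'A' = 0x41 → acc = 0x56
  ',' = 0x2C → acc = 0x7A
  '6' = 0x36 → acc = 0x4C
  ',' = 0x2C → acc = 0x60
  '8' = 0x38 → acc = 0x58
  '2' = 0x32 → acc = 0x6A
  '0' = 0x30 → acc = 0x5A
  '.' = 0x2E → acc = 0x74
  '9' = 0x39 → acc = 0x4D
  ',' = 0x2C → acc = 0x61
  '1' = 0x31 → acc = 0x50
  '.' = 0x2E → acc = 0x7E
  '0' = 0x30 → acc = 0x4E
  '8' = 0x38 → acc = 0x76
Checksum = 0x76.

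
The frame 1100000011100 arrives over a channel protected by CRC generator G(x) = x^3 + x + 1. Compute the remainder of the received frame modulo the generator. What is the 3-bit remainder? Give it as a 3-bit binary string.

000

Modulo-2 division of 1100000011100 by 1011:
  pos 0: 1100 XOR 1011 = 0111
  pos 1: 1110 XOR 1011 = 0101
  pos 2: 1010 XOR 1011 = 0001
  pos 5: 1001 XOR 1011 = 0010
  pos 7: 1011 XOR 1011 = 0000
Remainder = 000 (zero — the frame passes the CRC check).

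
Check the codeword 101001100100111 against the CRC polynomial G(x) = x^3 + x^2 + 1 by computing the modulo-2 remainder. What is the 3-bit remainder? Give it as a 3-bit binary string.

000

Modulo-2 division of 101001100100111 by 1101:
  pos 0: 1010 XOR 1101 = 0111
  pos 1: 1110 XOR 1101 = 0011
  pos 3: 1111 XOR 1101 = 0010
  pos 5: 1000 XOR 1101 = 0101
  pos 6: 1011 XOR 1101 = 0110
  pos 7: 1100 XOR 1101 = 0001
  pos 10: 1011 XOR 1101 = 0110
  pos 11: 1101 XOR 1101 = 0000
Remainder = 000 (zero — the frame passes the CRC check).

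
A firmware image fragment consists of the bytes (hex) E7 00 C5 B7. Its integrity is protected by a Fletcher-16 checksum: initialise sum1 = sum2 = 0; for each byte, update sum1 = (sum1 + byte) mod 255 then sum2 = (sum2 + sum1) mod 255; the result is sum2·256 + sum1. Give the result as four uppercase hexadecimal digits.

E265

Running sums (mod 255):
  after byte 0 (E7): sum1=231, sum2=231
  after byte 1 (00): sum1=231, sum2=207
  after byte 2 (C5): sum1=173, sum2=125
  after byte 3 (B7): sum1=101, sum2=226
Checksum = sum2·256 + sum1 = 226·256 + 101 = 57957 = 0xE265.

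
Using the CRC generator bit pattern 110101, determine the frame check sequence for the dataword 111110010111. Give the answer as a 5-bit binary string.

10000

Append 5 zeros: 11111001011100000. Divide by 110101 (XOR where the leading bit is 1):
  pos 0: 111110 XOR 110101 = 001011
  pos 2: 101101 XOR 110101 = 011000
  pos 3: 110000 XOR 110101 = 000101
  pos 6: 101111 XOR 110101 = 011010
  pos 7: 110100 XOR 110101 = 000001
Remainder (last 5 bits) = 10000. This is the CRC / FCS.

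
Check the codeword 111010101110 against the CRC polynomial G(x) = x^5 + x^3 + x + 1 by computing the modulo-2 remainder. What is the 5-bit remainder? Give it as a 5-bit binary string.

Modulo-2 division of 111010101110 by 101011:
  pos 0: 111010 XOR 101011 = 010001
  pos 1: 100011 XOR 101011 = 001000
  pos 3: 100001 XOR 101011 = 001010
  pos 5: 101011 XOR 101011 = 000000
Remainder = 00000 (zero — the frame passes the CRC check).

00000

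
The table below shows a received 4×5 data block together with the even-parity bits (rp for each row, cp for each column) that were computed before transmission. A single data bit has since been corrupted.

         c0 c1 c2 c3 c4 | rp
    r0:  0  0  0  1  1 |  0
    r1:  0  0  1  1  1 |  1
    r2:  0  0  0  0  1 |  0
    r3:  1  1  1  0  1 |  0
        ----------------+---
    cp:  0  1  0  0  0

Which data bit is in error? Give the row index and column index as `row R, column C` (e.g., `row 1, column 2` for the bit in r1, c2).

row 2, column 0

Recompute each row's even parity and compare to rp:
  r0: data parity 0, sent rp 0 → ok
  r1: data parity 1, sent rp 1 → ok
  r2: data parity 1, sent rp 0 → mismatch
  r3: data parity 0, sent rp 0 → ok
Recompute each column's even parity and compare to cp:
  c0: data parity 1, sent cp 0 → mismatch
  c1: data parity 1, sent cp 1 → ok
  c2: data parity 0, sent cp 0 → ok
  c3: data parity 0, sent cp 0 → ok
  c4: data parity 0, sent cp 0 → ok
Exactly one row (r2) and one column (c0) fail → the flipped bit is at their intersection.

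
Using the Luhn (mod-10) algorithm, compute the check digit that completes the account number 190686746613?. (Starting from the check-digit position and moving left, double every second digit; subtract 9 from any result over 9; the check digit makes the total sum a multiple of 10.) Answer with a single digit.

5

Partial digits right→left: 3 1 6 6 4 7 6 8 6 0 9 1
Double every second digit counting from the check-digit position (so the 1st, 3rd, 5th, ... of the partial from the right).
  doubled (with −9 where >9): 6 3 8 3 3 9 → sum 32
  kept as-is: 1 6 7 8 0 1 → sum 23
Total = 32 + 23 = 55.
Check digit = (10 − (55 mod 10)) mod 10 = 5.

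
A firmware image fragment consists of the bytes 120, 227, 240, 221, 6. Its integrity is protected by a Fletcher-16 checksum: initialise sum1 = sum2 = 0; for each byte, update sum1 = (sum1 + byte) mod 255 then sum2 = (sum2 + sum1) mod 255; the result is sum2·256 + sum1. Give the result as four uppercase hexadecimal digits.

Running sums (mod 255):
  after byte 0 (120): sum1=120, sum2=120
  after byte 1 (227): sum1=92, sum2=212
  after byte 2 (240): sum1=77, sum2=34
  after byte 3 (221): sum1=43, sum2=77
  after byte 4 (6): sum1=49, sum2=126
Checksum = sum2·256 + sum1 = 126·256 + 49 = 32305 = 0x7E31.

7E31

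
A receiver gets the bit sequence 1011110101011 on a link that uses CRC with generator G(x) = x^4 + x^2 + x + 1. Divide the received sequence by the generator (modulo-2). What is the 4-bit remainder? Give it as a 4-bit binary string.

Modulo-2 division of 1011110101011 by 10111:
  pos 0: 10111 XOR 10111 = 00000
  pos 5: 10101 XOR 10111 = 00010
  pos 8: 10011 XOR 10111 = 00100
Remainder = 0100 (nonzero — an error is detected).

0100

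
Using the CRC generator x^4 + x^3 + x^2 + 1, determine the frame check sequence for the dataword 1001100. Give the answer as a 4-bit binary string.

0111

Append 4 zeros: 10011000000. Divide by 11101 (XOR where the leading bit is 1):
  pos 0: 10011 XOR 11101 = 01110
  pos 1: 11100 XOR 11101 = 00001
  pos 5: 10000 XOR 11101 = 01101
  pos 6: 11010 XOR 11101 = 00111
Remainder (last 4 bits) = 0111. This is the CRC / FCS.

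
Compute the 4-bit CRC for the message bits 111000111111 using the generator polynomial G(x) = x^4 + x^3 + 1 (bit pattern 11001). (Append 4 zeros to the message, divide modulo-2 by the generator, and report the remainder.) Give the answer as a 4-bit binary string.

Append 4 zeros: 1110001111110000. Divide by 11001 (XOR where the leading bit is 1):
  pos 0: 11100 XOR 11001 = 00101
  pos 2: 10101 XOR 11001 = 01100
  pos 3: 11001 XOR 11001 = 00000
  pos 8: 11110 XOR 11001 = 00111
  pos 10: 11100 XOR 11001 = 00101
Remainder (last 4 bits) = 1010. This is the CRC / FCS.

1010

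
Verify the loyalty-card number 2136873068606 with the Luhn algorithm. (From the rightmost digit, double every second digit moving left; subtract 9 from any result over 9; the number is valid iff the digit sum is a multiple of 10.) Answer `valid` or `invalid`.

invalid

From the right, keep odd positions and double even positions (subtract 9 from any doubled value over 9):
  doubled (positions 2,4,...): 0 7 0 5 3 2 → sum 17
  kept (positions 1,3,...): 6 6 6 3 8 3 2 → sum 34
Total = 51.
51 mod 10 = 1, so the number is invalid.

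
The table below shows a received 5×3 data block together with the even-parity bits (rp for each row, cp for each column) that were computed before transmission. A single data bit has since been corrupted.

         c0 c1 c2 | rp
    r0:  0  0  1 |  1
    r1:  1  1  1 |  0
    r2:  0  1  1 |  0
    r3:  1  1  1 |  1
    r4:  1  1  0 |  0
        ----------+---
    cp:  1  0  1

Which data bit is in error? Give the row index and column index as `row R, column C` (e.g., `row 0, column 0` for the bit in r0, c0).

row 1, column 2

Recompute each row's even parity and compare to rp:
  r0: data parity 1, sent rp 1 → ok
  r1: data parity 1, sent rp 0 → mismatch
  r2: data parity 0, sent rp 0 → ok
  r3: data parity 1, sent rp 1 → ok
  r4: data parity 0, sent rp 0 → ok
Recompute each column's even parity and compare to cp:
  c0: data parity 1, sent cp 1 → ok
  c1: data parity 0, sent cp 0 → ok
  c2: data parity 0, sent cp 1 → mismatch
Exactly one row (r1) and one column (c2) fail → the flipped bit is at their intersection.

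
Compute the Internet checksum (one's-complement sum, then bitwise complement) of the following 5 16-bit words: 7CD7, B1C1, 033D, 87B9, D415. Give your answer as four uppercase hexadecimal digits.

725A

One's-complement addition (fold any carry out of bit 15 back into bit 0):
  0x7CD7 + 0xB1C1 = 0x12E98 → wrap carry → 0x2E99
  0x2E99 + 0x033D = 0x031D6
  0x31D6 + 0x87B9 = 0x0B98F
  0xB98F + 0xD415 = 0x18DA4 → wrap carry → 0x8DA5
One's-complement sum = 0x8DA5.
Checksum = ~0x8DA5 & 0xFFFF = 0x725A.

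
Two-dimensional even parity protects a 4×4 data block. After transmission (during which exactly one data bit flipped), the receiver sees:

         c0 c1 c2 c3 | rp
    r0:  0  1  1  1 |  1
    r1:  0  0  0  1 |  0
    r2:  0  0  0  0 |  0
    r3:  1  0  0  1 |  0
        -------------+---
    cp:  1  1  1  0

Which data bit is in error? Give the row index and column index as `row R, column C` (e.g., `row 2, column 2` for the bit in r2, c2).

row 1, column 3

Recompute each row's even parity and compare to rp:
  r0: data parity 1, sent rp 1 → ok
  r1: data parity 1, sent rp 0 → mismatch
  r2: data parity 0, sent rp 0 → ok
  r3: data parity 0, sent rp 0 → ok
Recompute each column's even parity and compare to cp:
  c0: data parity 1, sent cp 1 → ok
  c1: data parity 1, sent cp 1 → ok
  c2: data parity 1, sent cp 1 → ok
  c3: data parity 1, sent cp 0 → mismatch
Exactly one row (r1) and one column (c3) fail → the flipped bit is at their intersection.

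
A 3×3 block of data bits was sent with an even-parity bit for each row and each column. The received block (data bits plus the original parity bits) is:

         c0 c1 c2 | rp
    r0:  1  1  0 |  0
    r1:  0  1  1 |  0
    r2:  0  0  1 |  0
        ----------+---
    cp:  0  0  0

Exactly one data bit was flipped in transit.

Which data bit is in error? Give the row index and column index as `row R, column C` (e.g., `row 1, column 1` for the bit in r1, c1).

row 2, column 0

Recompute each row's even parity and compare to rp:
  r0: data parity 0, sent rp 0 → ok
  r1: data parity 0, sent rp 0 → ok
  r2: data parity 1, sent rp 0 → mismatch
Recompute each column's even parity and compare to cp:
  c0: data parity 1, sent cp 0 → mismatch
  c1: data parity 0, sent cp 0 → ok
  c2: data parity 0, sent cp 0 → ok
Exactly one row (r2) and one column (c0) fail → the flipped bit is at their intersection.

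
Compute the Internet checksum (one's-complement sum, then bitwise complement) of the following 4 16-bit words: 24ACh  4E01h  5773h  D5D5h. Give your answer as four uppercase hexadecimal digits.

One's-complement addition (fold any carry out of bit 15 back into bit 0):
  0x24AC + 0x4E01 = 0x072AD
  0x72AD + 0x5773 = 0x0CA20
  0xCA20 + 0xD5D5 = 0x19FF5 → wrap carry → 0x9FF6
One's-complement sum = 0x9FF6.
Checksum = ~0x9FF6 & 0xFFFF = 0x6009.

6009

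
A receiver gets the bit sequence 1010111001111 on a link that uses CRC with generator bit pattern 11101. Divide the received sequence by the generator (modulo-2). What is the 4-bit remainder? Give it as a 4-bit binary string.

1101

Modulo-2 division of 1010111001111 by 11101:
  pos 0: 10101 XOR 11101 = 01000
  pos 1: 10001 XOR 11101 = 01100
  pos 2: 11001 XOR 11101 = 00100
  pos 4: 10000 XOR 11101 = 01101
  pos 5: 11011 XOR 11101 = 00110
  pos 7: 11011 XOR 11101 = 00110
Remainder = 1101 (nonzero — an error is detected).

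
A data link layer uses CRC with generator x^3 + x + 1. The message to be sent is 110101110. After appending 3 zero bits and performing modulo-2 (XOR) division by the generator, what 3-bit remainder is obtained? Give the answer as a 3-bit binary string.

011

Append 3 zeros: 110101110000. Divide by 1011 (XOR where the leading bit is 1):
  pos 0: 1101 XOR 1011 = 0110
  pos 1: 1100 XOR 1011 = 0111
  pos 2: 1111 XOR 1011 = 0100
  pos 3: 1001 XOR 1011 = 0010
  pos 5: 1010 XOR 1011 = 0001
  pos 8: 1000 XOR 1011 = 0011
Remainder (last 3 bits) = 011. This is the CRC / FCS.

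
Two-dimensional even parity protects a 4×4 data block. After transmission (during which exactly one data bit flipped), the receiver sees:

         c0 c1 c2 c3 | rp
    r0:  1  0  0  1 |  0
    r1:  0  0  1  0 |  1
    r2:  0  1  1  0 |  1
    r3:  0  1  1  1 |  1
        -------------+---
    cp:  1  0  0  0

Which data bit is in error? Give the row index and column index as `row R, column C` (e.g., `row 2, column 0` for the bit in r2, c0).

row 2, column 2

Recompute each row's even parity and compare to rp:
  r0: data parity 0, sent rp 0 → ok
  r1: data parity 1, sent rp 1 → ok
  r2: data parity 0, sent rp 1 → mismatch
  r3: data parity 1, sent rp 1 → ok
Recompute each column's even parity and compare to cp:
  c0: data parity 1, sent cp 1 → ok
  c1: data parity 0, sent cp 0 → ok
  c2: data parity 1, sent cp 0 → mismatch
  c3: data parity 0, sent cp 0 → ok
Exactly one row (r2) and one column (c2) fail → the flipped bit is at their intersection.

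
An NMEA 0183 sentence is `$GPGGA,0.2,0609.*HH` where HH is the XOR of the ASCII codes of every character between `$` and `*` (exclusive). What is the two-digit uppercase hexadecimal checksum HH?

XOR the ASCII codes of the payload characters:
  'G' = 0x47 → acc = 0x47
  'P' = 0x50 → acc = 0x17
  'G' = 0x47 → acc = 0x50
  'G' = 0x47 → acc = 0x17
  'A' = 0x41 → acc = 0x56
  ',' = 0x2C → acc = 0x7A
  '0' = 0x30 → acc = 0x4A
  '.' = 0x2E → acc = 0x64
  '2' = 0x32 → acc = 0x56
  ',' = 0x2C → acc = 0x7A
  '0' = 0x30 → acc = 0x4A
  '6' = 0x36 → acc = 0x7C
  '0' = 0x30 → acc = 0x4C
  '9' = 0x39 → acc = 0x75
  '.' = 0x2E → acc = 0x5B
Checksum = 0x5B.

5B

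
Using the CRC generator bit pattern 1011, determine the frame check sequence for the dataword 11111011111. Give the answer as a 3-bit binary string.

Append 3 zeros: 11111011111000. Divide by 1011 (XOR where the leading bit is 1):
  pos 0: 1111 XOR 1011 = 0100
  pos 1: 1001 XOR 1011 = 0010
  pos 3: 1001 XOR 1011 = 0010
  pos 5: 1011 XOR 1011 = 0000
  pos 9: 1100 XOR 1011 = 0111
  pos 10: 1110 XOR 1011 = 0101
Remainder (last 3 bits) = 101. This is the CRC / FCS.

101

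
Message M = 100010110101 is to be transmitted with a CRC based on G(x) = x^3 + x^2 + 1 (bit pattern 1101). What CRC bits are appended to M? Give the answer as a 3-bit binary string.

Append 3 zeros: 100010110101000. Divide by 1101 (XOR where the leading bit is 1):
  pos 0: 1000 XOR 1101 = 0101
  pos 1: 1011 XOR 1101 = 0110
  pos 2: 1100 XOR 1101 = 0001
  pos 5: 1110 XOR 1101 = 0011
  pos 7: 1110 XOR 1101 = 0011
  pos 9: 1110 XOR 1101 = 0011
  pos 11: 1100 XOR 1101 = 0001
Remainder (last 3 bits) = 001. This is the CRC / FCS.

001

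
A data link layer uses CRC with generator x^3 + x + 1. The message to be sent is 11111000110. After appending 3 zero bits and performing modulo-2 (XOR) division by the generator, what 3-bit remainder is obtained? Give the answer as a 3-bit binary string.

010

Append 3 zeros: 11111000110000. Divide by 1011 (XOR where the leading bit is 1):
  pos 0: 1111 XOR 1011 = 0100
  pos 1: 1001 XOR 1011 = 0010
  pos 3: 1000 XOR 1011 = 0011
  pos 5: 1101 XOR 1011 = 0110
  pos 6: 1101 XOR 1011 = 0110
  pos 7: 1100 XOR 1011 = 0111
  pos 8: 1110 XOR 1011 = 0101
  pos 9: 1010 XOR 1011 = 0001
Remainder (last 3 bits) = 010. This is the CRC / FCS.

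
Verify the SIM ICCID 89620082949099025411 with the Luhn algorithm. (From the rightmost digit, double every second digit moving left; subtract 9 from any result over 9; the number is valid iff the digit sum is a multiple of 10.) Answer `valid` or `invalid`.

From the right, keep odd positions and double even positions (subtract 9 from any doubled value over 9):
  doubled (positions 2,4,...): 2 1 0 9 9 9 7 0 3 7 → sum 47
  kept (positions 1,3,...): 1 4 2 9 0 4 2 0 2 9 → sum 33
Total = 80.
80 mod 10 = 0, so the number is valid.

valid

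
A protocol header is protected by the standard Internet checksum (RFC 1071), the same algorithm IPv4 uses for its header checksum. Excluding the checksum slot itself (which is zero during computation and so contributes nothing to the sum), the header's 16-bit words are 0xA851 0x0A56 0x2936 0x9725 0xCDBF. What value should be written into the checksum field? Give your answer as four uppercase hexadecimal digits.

One's-complement addition (fold any carry out of bit 15 back into bit 0):
  0xA851 + 0x0A56 = 0x0B2A7
  0xB2A7 + 0x2936 = 0x0DBDD
  0xDBDD + 0x9725 = 0x17302 → wrap carry → 0x7303
  0x7303 + 0xCDBF = 0x140C2 → wrap carry → 0x40C3
One's-complement sum = 0x40C3.
Checksum = ~0x40C3 & 0xFFFF = 0xBF3C.

BF3C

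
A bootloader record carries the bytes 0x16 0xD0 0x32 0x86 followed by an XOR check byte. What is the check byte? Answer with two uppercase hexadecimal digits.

72

XOR the bytes together:
  start with 0x16
  0x16 ⊕ 0xD0 = 0xC6
  0xC6 ⊕ 0x32 = 0xF4
  0xF4 ⊕ 0x86 = 0x72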